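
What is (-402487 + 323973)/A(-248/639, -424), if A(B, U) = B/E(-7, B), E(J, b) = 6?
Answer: 75255669/62 ≈ 1.2138e+6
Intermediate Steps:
A(B, U) = B/6
(-402487 + 323973)/A(-248/639, -424) = (-402487 + 323973)/(((-248/639)/6)) = -78514/((-248*1/639)/6) = -78514/((1/6)*(-248/639)) = -78514/(-124/1917) = -78514*(-1917/124) = 75255669/62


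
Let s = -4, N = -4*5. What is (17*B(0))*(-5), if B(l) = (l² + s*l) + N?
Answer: 1700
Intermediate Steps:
N = -20
B(l) = -20 + l² - 4*l (B(l) = (l² - 4*l) - 20 = -20 + l² - 4*l)
(17*B(0))*(-5) = (17*(-20 + 0² - 4*0))*(-5) = (17*(-20 + 0 + 0))*(-5) = (17*(-20))*(-5) = -340*(-5) = 1700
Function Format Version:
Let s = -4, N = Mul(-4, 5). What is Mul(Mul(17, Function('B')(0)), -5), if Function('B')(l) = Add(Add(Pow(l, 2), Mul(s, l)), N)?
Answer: 1700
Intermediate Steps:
N = -20
Function('B')(l) = Add(-20, Pow(l, 2), Mul(-4, l)) (Function('B')(l) = Add(Add(Pow(l, 2), Mul(-4, l)), -20) = Add(-20, Pow(l, 2), Mul(-4, l)))
Mul(Mul(17, Function('B')(0)), -5) = Mul(Mul(17, Add(-20, Pow(0, 2), Mul(-4, 0))), -5) = Mul(Mul(17, Add(-20, 0, 0)), -5) = Mul(Mul(17, -20), -5) = Mul(-340, -5) = 1700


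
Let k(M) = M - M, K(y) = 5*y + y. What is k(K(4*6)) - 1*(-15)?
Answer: 15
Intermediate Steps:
K(y) = 6*y
k(M) = 0
k(K(4*6)) - 1*(-15) = 0 - 1*(-15) = 0 + 15 = 15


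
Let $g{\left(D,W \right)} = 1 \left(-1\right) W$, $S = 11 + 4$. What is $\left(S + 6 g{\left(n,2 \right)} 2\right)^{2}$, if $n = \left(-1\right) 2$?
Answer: $81$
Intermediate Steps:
$n = -2$
$S = 15$
$g{\left(D,W \right)} = - W$
$\left(S + 6 g{\left(n,2 \right)} 2\right)^{2} = \left(15 + 6 \left(\left(-1\right) 2\right) 2\right)^{2} = \left(15 + 6 \left(-2\right) 2\right)^{2} = \left(15 - 24\right)^{2} = \left(-9\right)^{2} = 81$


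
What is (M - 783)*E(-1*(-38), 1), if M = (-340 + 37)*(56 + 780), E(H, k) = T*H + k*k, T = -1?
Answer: 9401367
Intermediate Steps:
E(H, k) = k² - H (E(H, k) = -H + k*k = -H + k² = k² - H)
M = -253308 (M = -303*836 = -253308)
(M - 783)*E(-1*(-38), 1) = (-253308 - 783)*(1² - (-1)*(-38)) = -254091*(1 - 1*38) = -254091*(1 - 38) = -254091*(-37) = 9401367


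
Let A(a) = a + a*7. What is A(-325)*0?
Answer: 0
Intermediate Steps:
A(a) = 8*a (A(a) = a + 7*a = 8*a)
A(-325)*0 = (8*(-325))*0 = -2600*0 = 0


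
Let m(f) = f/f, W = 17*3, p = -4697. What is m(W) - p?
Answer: 4698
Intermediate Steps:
W = 51
m(f) = 1
m(W) - p = 1 - 1*(-4697) = 1 + 4697 = 4698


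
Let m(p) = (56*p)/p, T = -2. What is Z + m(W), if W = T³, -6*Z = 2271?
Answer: -645/2 ≈ -322.50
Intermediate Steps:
Z = -757/2 (Z = -⅙*2271 = -757/2 ≈ -378.50)
W = -8 (W = (-2)³ = -8)
m(p) = 56
Z + m(W) = -757/2 + 56 = -645/2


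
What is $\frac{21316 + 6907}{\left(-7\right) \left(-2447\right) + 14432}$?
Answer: $\frac{28223}{31561} \approx 0.89424$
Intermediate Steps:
$\frac{21316 + 6907}{\left(-7\right) \left(-2447\right) + 14432} = \frac{28223}{17129 + 14432} = \frac{28223}{31561}$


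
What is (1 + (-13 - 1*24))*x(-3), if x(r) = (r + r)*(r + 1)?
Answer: -432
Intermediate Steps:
x(r) = 2*r*(1 + r) (x(r) = (2*r)*(1 + r) = 2*r*(1 + r))
(1 + (-13 - 1*24))*x(-3) = (1 + (-13 - 1*24))*(2*(-3)*(1 - 3)) = (1 + (-13 - 24))*(2*(-3)*(-2)) = (1 - 37)*12 = -36*12 = -432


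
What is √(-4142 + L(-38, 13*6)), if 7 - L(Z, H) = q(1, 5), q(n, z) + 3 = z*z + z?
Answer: I*√4162 ≈ 64.514*I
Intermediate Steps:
q(n, z) = -3 + z + z² (q(n, z) = -3 + (z*z + z) = -3 + (z² + z) = -3 + (z + z²) = -3 + z + z²)
L(Z, H) = -20 (L(Z, H) = 7 - (-3 + 5 + 5²) = 7 - (-3 + 5 + 25) = 7 - 1*27 = 7 - 27 = -20)
√(-4142 + L(-38, 13*6)) = √(-4142 - 20) = √(-4162) = I*√4162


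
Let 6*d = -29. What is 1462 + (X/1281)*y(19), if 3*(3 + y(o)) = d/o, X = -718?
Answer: 320631307/219051 ≈ 1463.7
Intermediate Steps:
d = -29/6 (d = (⅙)*(-29) = -29/6 ≈ -4.8333)
y(o) = -3 - 29/(18*o) (y(o) = -3 + (-29/(6*o))/3 = -3 - 29/(18*o))
1462 + (X/1281)*y(19) = 1462 + (-718/1281)*(-3 - 29/18/19) = 1462 + (-718*1/1281)*(-3 - 29/18*1/19) = 1462 - 718*(-3 - 29/342)/1281 = 1462 - 718/1281*(-1055/342) = 1462 + 378745/219051 = 320631307/219051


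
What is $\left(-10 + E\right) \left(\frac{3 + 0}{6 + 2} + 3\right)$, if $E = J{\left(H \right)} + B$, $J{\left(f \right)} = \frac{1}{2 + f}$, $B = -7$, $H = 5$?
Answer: $- \frac{1593}{28} \approx -56.893$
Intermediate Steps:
$E = - \frac{48}{7}$ ($E = \frac{1}{2 + 5} - 7 = \frac{1}{7} - 7 = - \frac{48}{7} \approx -6.8571$)
$\left(-10 + E\right) \left(\frac{3 + 0}{6 + 2} + 3\right) = \left(-10 - \frac{48}{7}\right) \left(\frac{3 + 0}{6 + 2} + 3\right) = - \frac{118 \left(\frac{3}{8} + 3\right)}{7} = \left(- \frac{118}{7}\right) \frac{27}{8} = - \frac{1593}{28}$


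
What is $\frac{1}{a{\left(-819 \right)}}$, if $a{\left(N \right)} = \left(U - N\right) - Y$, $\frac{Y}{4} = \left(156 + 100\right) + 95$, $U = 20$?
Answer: $- \frac{1}{565} \approx -0.0017699$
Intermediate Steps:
$Y = 1404$ ($Y = 4 \left(\left(156 + 100\right) + 95\right) = 4 \left(256 + 95\right) = 4 \cdot 351 = 1404$)
$a{\left(N \right)} = -1384 - N$ ($a{\left(N \right)} = \left(20 - N\right) - 1404 = -1384 - N$)
$\frac{1}{a{\left(-819 \right)}} = \frac{1}{-1384 - -819} = \frac{1}{-1384 + 819} = \frac{1}{-565} = - \frac{1}{565}$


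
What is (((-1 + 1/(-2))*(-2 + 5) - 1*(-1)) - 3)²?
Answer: 169/4 ≈ 42.250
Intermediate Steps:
(((-1 + 1/(-2))*(-2 + 5) - 1*(-1)) - 3)² = (((-1 - ½)*3 + 1) - 3)² = ((-3/2*3 + 1) - 3)² = ((-9/2 + 1) - 3)² = (-7/2 - 3)² = (-13/2)² = 169/4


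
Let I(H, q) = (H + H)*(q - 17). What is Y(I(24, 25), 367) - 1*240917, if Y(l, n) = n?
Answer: -240550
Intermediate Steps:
I(H, q) = 2*H*(-17 + q) (I(H, q) = (2*H)*(-17 + q) = 2*H*(-17 + q))
Y(I(24, 25), 367) - 1*240917 = 367 - 1*240917 = 367 - 240917 = -240550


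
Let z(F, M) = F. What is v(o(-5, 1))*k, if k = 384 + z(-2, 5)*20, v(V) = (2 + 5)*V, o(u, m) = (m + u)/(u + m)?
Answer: 2408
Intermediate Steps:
o(u, m) = 1 (o(u, m) = (m + u)/(m + u) = 1)
v(V) = 7*V
k = 344 (k = 384 - 2*20 = 384 - 40 = 344)
v(o(-5, 1))*k = (7*1)*344 = 7*344 = 2408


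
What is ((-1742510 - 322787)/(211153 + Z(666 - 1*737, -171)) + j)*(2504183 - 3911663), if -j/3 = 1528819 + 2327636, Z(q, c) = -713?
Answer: 85668354533507739/5261 ≈ 1.6284e+13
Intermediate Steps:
j = -11569365 (j = -3*(1528819 + 2327636) = -3*3856455 = -11569365)
((-1742510 - 322787)/(211153 + Z(666 - 1*737, -171)) + j)*(2504183 - 3911663) = ((-1742510 - 322787)/(211153 - 713) - 11569365)*(2504183 - 3911663) = (-2065297/210440 - 11569365)*(-1407480) = -2434659235897/210440*(-1407480) = 85668354533507739/5261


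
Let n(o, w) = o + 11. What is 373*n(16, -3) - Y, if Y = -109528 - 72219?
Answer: 191818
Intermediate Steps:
n(o, w) = 11 + o
Y = -181747
373*n(16, -3) - Y = 373*(11 + 16) - 1*(-181747) = 373*27 + 181747 = 10071 + 181747 = 191818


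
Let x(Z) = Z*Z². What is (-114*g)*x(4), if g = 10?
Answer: -72960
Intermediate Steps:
x(Z) = Z³
(-114*g)*x(4) = -114*10*4³ = -19*60*64 = -1140*64 = -72960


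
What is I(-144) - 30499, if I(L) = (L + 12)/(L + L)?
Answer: -731965/24 ≈ -30499.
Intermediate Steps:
I(L) = (12 + L)/(2*L) (I(L) = (12 + L)/((2*L)) = (12 + L)*(1/(2*L)) = (12 + L)/(2*L))
I(-144) - 30499 = (1/2)*(12 - 144)/(-144) - 30499 = (1/2)*(-1/144)*(-132) - 30499 = 11/24 - 30499 = -731965/24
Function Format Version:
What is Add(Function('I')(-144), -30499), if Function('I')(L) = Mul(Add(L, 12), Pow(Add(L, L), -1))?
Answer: Rational(-731965, 24) ≈ -30499.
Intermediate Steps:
Function('I')(L) = Mul(Rational(1, 2), Pow(L, -1), Add(12, L)) (Function('I')(L) = Mul(Add(12, L), Pow(Mul(2, L), -1)) = Mul(Add(12, L), Mul(Rational(1, 2), Pow(L, -1))) = Mul(Rational(1, 2), Pow(L, -1), Add(12, L)))
Add(Function('I')(-144), -30499) = Add(Mul(Rational(1, 2), Pow(-144, -1), Add(12, -144)), -30499) = Add(Mul(Rational(1, 2), Rational(-1, 144), -132), -30499) = Add(Rational(11, 24), -30499) = Rational(-731965, 24)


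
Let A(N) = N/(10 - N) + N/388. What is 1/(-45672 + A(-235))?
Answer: -19012/868345815 ≈ -2.1894e-5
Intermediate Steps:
A(N) = N/388 + N/(10 - N) (A(N) = N/(10 - N) + N*(1/388) = N/(10 - N) + N/388 = N/388 + N/(10 - N))
1/(-45672 + A(-235)) = 1/(-45672 + (1/388)*(-235)*(-398 - 235)/(-10 - 235)) = 1/(-45672 + (1/388)*(-235)*(-633)/(-245)) = 1/(-45672 + (1/388)*(-235)*(-1/245)*(-633)) = 1/(-45672 - 29751/19012) = 1/(-868345815/19012) = -19012/868345815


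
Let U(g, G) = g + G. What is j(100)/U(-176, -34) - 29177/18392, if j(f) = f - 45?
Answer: -713873/386232 ≈ -1.8483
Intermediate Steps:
U(g, G) = G + g
j(f) = -45 + f
j(100)/U(-176, -34) - 29177/18392 = (-45 + 100)/(-34 - 176) - 29177/18392 = 55/(-210) - 29177*1/18392 = 55*(-1/210) - 29177/18392 = -11/42 - 29177/18392 = -713873/386232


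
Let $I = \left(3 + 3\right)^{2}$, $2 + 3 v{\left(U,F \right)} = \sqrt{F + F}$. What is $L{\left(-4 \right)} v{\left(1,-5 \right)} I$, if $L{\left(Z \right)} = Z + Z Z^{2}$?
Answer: $1632 - 816 i \sqrt{10} \approx 1632.0 - 2580.4 i$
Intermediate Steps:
$v{\left(U,F \right)} = - \frac{2}{3} + \frac{\sqrt{2} \sqrt{F}}{3}$ ($v{\left(U,F \right)} = - \frac{2}{3} + \frac{\sqrt{F + F}}{3} = - \frac{2}{3} + \frac{\sqrt{2 F}}{3} = - \frac{2}{3} + \frac{\sqrt{2} \sqrt{F}}{3}$)
$L{\left(Z \right)} = Z + Z^{3}$
$I = 36$ ($I = 6^{2} = 36$)
$L{\left(-4 \right)} v{\left(1,-5 \right)} I = \left(-4 + \left(-4\right)^{3}\right) \left(- \frac{2}{3} + \frac{\sqrt{2} \sqrt{-5}}{3}\right) 36 = \left(-4 - 64\right) \left(- \frac{2}{3} + \frac{\sqrt{2} i \sqrt{5}}{3}\right) 36 = - 68 \left(- \frac{2}{3} + \frac{i \sqrt{10}}{3}\right) 36 = \left(\frac{136}{3} - \frac{68 i \sqrt{10}}{3}\right) 36 = 1632 - 816 i \sqrt{10}$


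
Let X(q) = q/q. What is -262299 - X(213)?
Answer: -262300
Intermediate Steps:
X(q) = 1
-262299 - X(213) = -262299 - 1*1 = -262299 - 1 = -262300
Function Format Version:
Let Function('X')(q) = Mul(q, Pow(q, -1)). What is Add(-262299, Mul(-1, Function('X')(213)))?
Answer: -262300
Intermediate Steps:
Function('X')(q) = 1
Add(-262299, Mul(-1, Function('X')(213))) = Add(-262299, Mul(-1, 1)) = Add(-262299, -1) = -262300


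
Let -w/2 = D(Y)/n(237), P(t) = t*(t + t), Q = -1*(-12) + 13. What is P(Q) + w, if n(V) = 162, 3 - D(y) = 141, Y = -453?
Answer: 33796/27 ≈ 1251.7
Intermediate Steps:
D(y) = -138 (D(y) = 3 - 1*141 = 3 - 141 = -138)
Q = 25 (Q = 12 + 13 = 25)
P(t) = 2*t² (P(t) = t*(2*t) = 2*t²)
w = 46/27 (w = -(-276)/162 = -2*(-23/27) = 46/27 ≈ 1.7037)
P(Q) + w = 2*25² + 46/27 = 2*625 + 46/27 = 1250 + 46/27 = 33796/27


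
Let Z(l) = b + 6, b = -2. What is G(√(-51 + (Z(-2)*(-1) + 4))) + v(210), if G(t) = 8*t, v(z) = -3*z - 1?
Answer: -631 + 8*I*√51 ≈ -631.0 + 57.131*I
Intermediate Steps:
Z(l) = 4 (Z(l) = -2 + 6 = 4)
v(z) = -1 - 3*z
G(√(-51 + (Z(-2)*(-1) + 4))) + v(210) = 8*√(-51 + (4*(-1) + 4)) + (-1 - 3*210) = 8*√(-51 + (-4 + 4)) + (-1 - 630) = 8*√(-51 + 0) - 631 = 8*√(-51) - 631 = 8*(I*√51) - 631 = 8*I*√51 - 631 = -631 + 8*I*√51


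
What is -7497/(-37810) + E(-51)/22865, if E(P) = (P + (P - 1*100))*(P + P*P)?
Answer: -227111907/10170890 ≈ -22.330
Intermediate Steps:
E(P) = (-100 + 2*P)*(P + P²) (E(P) = (P + (P - 100))*(P + P²) = (P + (-100 + P))*(P + P²) = (-100 + 2*P)*(P + P²))
-7497/(-37810) + E(-51)/22865 = -7497/(-37810) + (2*(-51)*(-50 + (-51)² - 49*(-51)))/22865 = -7497*(-1/37810) + (2*(-51)*(-50 + 2601 + 2499))*(1/22865) = 7497/37810 + (2*(-51)*5050)*(1/22865) = 7497/37810 - 515100*1/22865 = 7497/37810 - 6060/269 = -227111907/10170890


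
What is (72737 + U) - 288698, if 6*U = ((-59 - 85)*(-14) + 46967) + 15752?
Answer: -1231031/6 ≈ -2.0517e+5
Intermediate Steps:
U = 64735/6 (U = (((-59 - 85)*(-14) + 46967) + 15752)/6 = ((-144*(-14) + 46967) + 15752)/6 = ((2016 + 46967) + 15752)/6 = (48983 + 15752)/6 = (⅙)*64735 = 64735/6 ≈ 10789.)
(72737 + U) - 288698 = (72737 + 64735/6) - 288698 = 501157/6 - 288698 = -1231031/6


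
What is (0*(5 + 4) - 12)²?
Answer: 144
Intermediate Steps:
(0*(5 + 4) - 12)² = (0*9 - 12)² = (0 - 12)² = (-12)² = 144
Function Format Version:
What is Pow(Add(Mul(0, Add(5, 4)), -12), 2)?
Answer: 144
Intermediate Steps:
Pow(Add(Mul(0, Add(5, 4)), -12), 2) = Pow(Add(Mul(0, 9), -12), 2) = Pow(Add(0, -12), 2) = Pow(-12, 2) = 144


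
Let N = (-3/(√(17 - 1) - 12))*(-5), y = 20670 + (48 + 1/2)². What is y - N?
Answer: 184193/8 ≈ 23024.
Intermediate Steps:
y = 92089/4 (y = 20670 + (48 + ½)² = 20670 + (97/2)² = 20670 + 9409/4 = 92089/4 ≈ 23022.)
N = -15/8 (N = (-3/(√16 - 12))*(-5) = (-3/(4 - 12))*(-5) = (-3/(-8))*(-5) = -⅛*(-3)*(-5) = (3/8)*(-5) = -15/8 ≈ -1.8750)
y - N = 92089/4 - 1*(-15/8) = 92089/4 + 15/8 = 184193/8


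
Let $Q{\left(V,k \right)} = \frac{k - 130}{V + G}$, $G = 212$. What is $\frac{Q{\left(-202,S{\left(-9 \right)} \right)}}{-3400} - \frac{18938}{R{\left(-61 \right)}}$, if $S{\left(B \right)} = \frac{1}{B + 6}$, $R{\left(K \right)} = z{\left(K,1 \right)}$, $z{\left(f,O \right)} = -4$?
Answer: $\frac{28407023}{6000} \approx 4734.5$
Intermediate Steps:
$R{\left(K \right)} = -4$
$S{\left(B \right)} = \frac{1}{6 + B}$
$Q{\left(V,k \right)} = \frac{-130 + k}{212 + V}$ ($Q{\left(V,k \right)} = \frac{k - 130}{V + 212} = \frac{-130 + k}{212 + V}$)
$\frac{Q{\left(-202,S{\left(-9 \right)} \right)}}{-3400} - \frac{18938}{R{\left(-61 \right)}} = \frac{\frac{1}{212 - 202} \left(-130 + \frac{1}{6 - 9}\right)}{-3400} - \frac{18938}{-4} = \frac{-130 + \frac{1}{-3}}{10} \left(- \frac{1}{3400}\right) - - \frac{9469}{2} = \frac{-130 - \frac{1}{3}}{10} \left(- \frac{1}{3400}\right) + \frac{9469}{2} = \frac{1}{10} \left(- \frac{391}{3}\right) \left(- \frac{1}{3400}\right) + \frac{9469}{2} = \left(- \frac{391}{30}\right) \left(- \frac{1}{3400}\right) + \frac{9469}{2} = \frac{23}{6000} + \frac{9469}{2} = \frac{28407023}{6000}$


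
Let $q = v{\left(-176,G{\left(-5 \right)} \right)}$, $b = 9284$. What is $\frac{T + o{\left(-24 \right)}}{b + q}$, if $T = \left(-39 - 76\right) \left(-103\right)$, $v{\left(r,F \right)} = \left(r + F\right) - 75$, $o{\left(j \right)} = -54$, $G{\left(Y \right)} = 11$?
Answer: $\frac{11791}{9044} \approx 1.3037$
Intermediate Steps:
$v{\left(r,F \right)} = -75 + F + r$ ($v{\left(r,F \right)} = \left(F + r\right) - 75 = -75 + F + r$)
$q = -240$ ($q = -75 + 11 - 176 = -240$)
$T = 11845$ ($T = \left(-115\right) \left(-103\right) = 11845$)
$\frac{T + o{\left(-24 \right)}}{b + q} = \frac{11845 - 54}{9284 - 240} = \frac{11791}{9044}$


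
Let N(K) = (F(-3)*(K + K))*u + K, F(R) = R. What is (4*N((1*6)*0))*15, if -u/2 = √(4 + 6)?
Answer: 0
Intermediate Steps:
u = -2*√10 (u = -2*√(4 + 6) = -2*√10 ≈ -6.3246)
N(K) = K + 12*K*√10 (N(K) = (-3*(K + K))*(-2*√10) + K = (-6*K)*(-2*√10) + K = 12*K*√10 + K = K + 12*K*√10)
(4*N((1*6)*0))*15 = (4*(((1*6)*0)*(1 + 12*√10)))*15 = (4*((6*0)*(1 + 12*√10)))*15 = (4*(0*(1 + 12*√10)))*15 = (4*0)*15 = 0*15 = 0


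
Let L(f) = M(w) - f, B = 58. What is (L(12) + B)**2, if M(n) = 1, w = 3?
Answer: 2209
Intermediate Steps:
L(f) = 1 - f
(L(12) + B)**2 = ((1 - 1*12) + 58)**2 = ((1 - 12) + 58)**2 = (-11 + 58)**2 = 47**2 = 2209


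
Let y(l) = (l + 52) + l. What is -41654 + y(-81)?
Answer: -41764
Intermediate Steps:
y(l) = 52 + 2*l (y(l) = (52 + l) + l = 52 + 2*l)
-41654 + y(-81) = -41654 + (52 + 2*(-81)) = -41654 + (52 - 162) = -41654 - 110 = -41764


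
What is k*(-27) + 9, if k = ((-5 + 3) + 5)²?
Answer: -234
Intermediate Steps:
k = 9 (k = (-2 + 5)² = 3² = 9)
k*(-27) + 9 = 9*(-27) + 9 = -243 + 9 = -234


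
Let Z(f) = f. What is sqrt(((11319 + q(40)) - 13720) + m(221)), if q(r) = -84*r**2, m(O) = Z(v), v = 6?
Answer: I*sqrt(136795) ≈ 369.86*I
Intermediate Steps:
m(O) = 6
sqrt(((11319 + q(40)) - 13720) + m(221)) = sqrt(((11319 - 84*40**2) - 13720) + 6) = sqrt(((11319 - 84*1600) - 13720) + 6) = sqrt(((11319 - 134400) - 13720) + 6) = sqrt((-123081 - 13720) + 6) = sqrt(-136801 + 6) = sqrt(-136795) = I*sqrt(136795)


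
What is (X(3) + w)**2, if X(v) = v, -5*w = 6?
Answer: 81/25 ≈ 3.2400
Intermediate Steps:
w = -6/5 (w = -1/5*6 = -6/5 ≈ -1.2000)
(X(3) + w)**2 = (3 - 6/5)**2 = (9/5)**2 = 81/25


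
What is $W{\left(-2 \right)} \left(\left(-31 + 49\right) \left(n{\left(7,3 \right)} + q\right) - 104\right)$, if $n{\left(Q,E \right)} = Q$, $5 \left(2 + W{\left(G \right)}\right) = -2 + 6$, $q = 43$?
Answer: $- \frac{4776}{5} \approx -955.2$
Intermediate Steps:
$W{\left(G \right)} = - \frac{6}{5}$ ($W{\left(G \right)} = -2 + \frac{-2 + 6}{5} = -2 + \frac{1}{5} \cdot 4 = -2 + \frac{4}{5} = - \frac{6}{5}$)
$W{\left(-2 \right)} \left(\left(-31 + 49\right) \left(n{\left(7,3 \right)} + q\right) - 104\right) = - \frac{6 \left(\left(-31 + 49\right) \left(7 + 43\right) - 104\right)}{5} = - \frac{6 \left(18 \cdot 50 - 104\right)}{5} = - \frac{6 \left(900 - 104\right)}{5} = \left(- \frac{6}{5}\right) 796 = - \frac{4776}{5}$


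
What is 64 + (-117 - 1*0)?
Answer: -53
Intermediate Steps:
64 + (-117 - 1*0) = 64 + (-117 + 0) = 64 - 117 = -53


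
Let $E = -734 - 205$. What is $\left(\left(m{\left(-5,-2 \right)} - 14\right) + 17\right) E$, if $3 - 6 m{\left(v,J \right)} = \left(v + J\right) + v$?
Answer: $- \frac{10329}{2} \approx -5164.5$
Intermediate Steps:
$E = -939$ ($E = -734 - 205 = -939$)
$m{\left(v,J \right)} = \frac{1}{2} - \frac{v}{3} - \frac{J}{6}$ ($m{\left(v,J \right)} = \frac{1}{2} - \frac{\left(v + J\right) + v}{6} = \frac{1}{2} - \frac{\left(J + v\right) + v}{6} = \frac{1}{2} - \frac{J + 2 v}{6} = \frac{1}{2} - \left(\frac{v}{3} + \frac{J}{6}\right) = \frac{1}{2} - \frac{v}{3} - \frac{J}{6}$)
$\left(\left(m{\left(-5,-2 \right)} - 14\right) + 17\right) E = \left(\left(\left(\frac{1}{2} - - \frac{5}{3} - - \frac{1}{3}\right) - 14\right) + 17\right) \left(-939\right) = \left(\left(\left(\frac{1}{2} + \frac{5}{3} + \frac{1}{3}\right) - 14\right) + 17\right) \left(-939\right) = \left(\left(\frac{5}{2} - 14\right) + 17\right) \left(-939\right) = \left(- \frac{23}{2} + 17\right) \left(-939\right) = \frac{11}{2} \left(-939\right) = - \frac{10329}{2}$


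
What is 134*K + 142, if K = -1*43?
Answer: -5620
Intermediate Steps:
K = -43
134*K + 142 = 134*(-43) + 142 = -5762 + 142 = -5620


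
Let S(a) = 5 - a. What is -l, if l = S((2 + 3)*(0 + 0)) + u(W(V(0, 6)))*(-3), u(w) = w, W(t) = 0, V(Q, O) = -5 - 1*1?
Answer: -5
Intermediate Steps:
V(Q, O) = -6 (V(Q, O) = -5 - 1 = -6)
l = 5 (l = (5 - (2 + 3)*(0 + 0)) + 0*(-3) = (5 - 5*0) + 0 = (5 - 1*0) + 0 = (5 + 0) + 0 = 5 + 0 = 5)
-l = -1*5 = -5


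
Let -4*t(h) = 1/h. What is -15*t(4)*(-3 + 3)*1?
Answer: 0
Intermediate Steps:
t(h) = -1/(4*h)
-15*t(4)*(-3 + 3)*1 = -15*(-¼/4)*(-3 + 3)*1 = -15*(-¼*¼)*0*1 = -(-15)*0/16*1 = -15*0*1 = 0*1 = 0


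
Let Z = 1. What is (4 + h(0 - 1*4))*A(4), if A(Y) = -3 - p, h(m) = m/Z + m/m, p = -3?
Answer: 0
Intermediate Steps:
h(m) = 1 + m (h(m) = m/1 + m/m = m*1 + 1 = m + 1 = 1 + m)
A(Y) = 0 (A(Y) = -3 - 1*(-3) = -3 + 3 = 0)
(4 + h(0 - 1*4))*A(4) = (4 + (1 + (0 - 1*4)))*0 = (4 + (1 + (0 - 4)))*0 = (4 + (1 - 4))*0 = (4 - 3)*0 = 1*0 = 0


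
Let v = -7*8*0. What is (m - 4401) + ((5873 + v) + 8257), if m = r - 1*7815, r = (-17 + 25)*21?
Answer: 2082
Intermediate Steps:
r = 168 (r = 8*21 = 168)
v = 0 (v = -56*0 = 0)
m = -7647 (m = 168 - 1*7815 = 168 - 7815 = -7647)
(m - 4401) + ((5873 + v) + 8257) = (-7647 - 4401) + ((5873 + 0) + 8257) = -12048 + (5873 + 8257) = -12048 + 14130 = 2082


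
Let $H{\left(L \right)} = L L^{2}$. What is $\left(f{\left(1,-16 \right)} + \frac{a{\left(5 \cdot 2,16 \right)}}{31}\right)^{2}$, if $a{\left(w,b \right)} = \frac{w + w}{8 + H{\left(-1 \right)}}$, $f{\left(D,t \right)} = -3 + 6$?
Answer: $\frac{450241}{47089} \approx 9.5615$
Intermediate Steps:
$f{\left(D,t \right)} = 3$
$H{\left(L \right)} = L^{3}$
$a{\left(w,b \right)} = \frac{2 w}{7}$ ($a{\left(w,b \right)} = \frac{w + w}{8 + \left(-1\right)^{3}} = \frac{2 w}{8 - 1} = \frac{2 w}{7}$)
$\left(f{\left(1,-16 \right)} + \frac{a{\left(5 \cdot 2,16 \right)}}{31}\right)^{2} = \left(3 + \frac{\frac{2}{7} \cdot 5 \cdot 2}{31}\right)^{2} = \left(3 + \frac{2}{7} \cdot 10 \cdot \frac{1}{31}\right)^{2} = \left(3 + \frac{20}{7} \cdot \frac{1}{31}\right)^{2} = \left(3 + \frac{20}{217}\right)^{2} = \left(\frac{671}{217}\right)^{2} = \frac{450241}{47089}$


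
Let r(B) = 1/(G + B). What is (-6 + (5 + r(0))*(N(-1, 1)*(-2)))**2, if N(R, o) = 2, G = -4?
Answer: 625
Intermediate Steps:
r(B) = 1/(-4 + B)
(-6 + (5 + r(0))*(N(-1, 1)*(-2)))**2 = (-6 + (5 + 1/(-4 + 0))*(2*(-2)))**2 = (-6 + (5 + 1/(-4))*(-4))**2 = (-6 + (5 - 1/4)*(-4))**2 = (-6 + (19/4)*(-4))**2 = (-6 - 19)**2 = (-25)**2 = 625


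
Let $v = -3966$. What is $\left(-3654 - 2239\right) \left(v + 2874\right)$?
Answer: $6435156$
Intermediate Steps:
$\left(-3654 - 2239\right) \left(v + 2874\right) = \left(-3654 - 2239\right) \left(-3966 + 2874\right) = \left(-5893\right) \left(-1092\right) = 6435156$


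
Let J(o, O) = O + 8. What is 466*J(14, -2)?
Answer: 2796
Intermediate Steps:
J(o, O) = 8 + O
466*J(14, -2) = 466*(8 - 2) = 466*6 = 2796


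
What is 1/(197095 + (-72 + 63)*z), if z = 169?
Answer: 1/195574 ≈ 5.1132e-6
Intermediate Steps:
1/(197095 + (-72 + 63)*z) = 1/(197095 + (-72 + 63)*169) = 1/(197095 - 9*169) = 1/(197095 - 1521) = 1/195574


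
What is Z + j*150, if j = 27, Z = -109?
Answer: 3941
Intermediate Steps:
Z + j*150 = -109 + 27*150 = -109 + 4050 = 3941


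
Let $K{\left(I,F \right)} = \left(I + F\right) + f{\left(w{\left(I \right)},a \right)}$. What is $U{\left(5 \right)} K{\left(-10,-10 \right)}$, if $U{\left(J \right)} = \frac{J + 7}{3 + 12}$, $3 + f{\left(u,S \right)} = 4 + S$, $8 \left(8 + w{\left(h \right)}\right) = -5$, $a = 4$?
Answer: $-12$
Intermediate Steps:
$w{\left(h \right)} = - \frac{69}{8}$ ($w{\left(h \right)} = -8 + \frac{1}{8} \left(-5\right) = -8 - \frac{5}{8} = - \frac{69}{8}$)
$f{\left(u,S \right)} = 1 + S$ ($f{\left(u,S \right)} = -3 + \left(4 + S\right) = 1 + S$)
$K{\left(I,F \right)} = 5 + F + I$ ($K{\left(I,F \right)} = \left(I + F\right) + \left(1 + 4\right) = \left(F + I\right) + 5 = 5 + F + I$)
$U{\left(J \right)} = \frac{7}{15} + \frac{J}{15}$ ($U{\left(J \right)} = \frac{7 + J}{15} = \left(7 + J\right) \frac{1}{15} = \frac{7}{15} + \frac{J}{15}$)
$U{\left(5 \right)} K{\left(-10,-10 \right)} = \left(\frac{7}{15} + \frac{1}{15} \cdot 5\right) \left(5 - 10 - 10\right) = \left(\frac{7}{15} + \frac{1}{3}\right) \left(-15\right) = \frac{4}{5} \left(-15\right) = -12$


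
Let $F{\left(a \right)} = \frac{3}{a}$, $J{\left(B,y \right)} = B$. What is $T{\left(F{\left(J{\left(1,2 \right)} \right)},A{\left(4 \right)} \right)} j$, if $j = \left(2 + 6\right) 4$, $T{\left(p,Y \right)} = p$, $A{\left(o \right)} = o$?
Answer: $96$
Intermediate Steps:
$j = 32$ ($j = 8 \cdot 4 = 32$)
$T{\left(F{\left(J{\left(1,2 \right)} \right)},A{\left(4 \right)} \right)} j = \frac{3}{1} \cdot 32 = 3 \cdot 1 \cdot 32 = 3 \cdot 32 = 96$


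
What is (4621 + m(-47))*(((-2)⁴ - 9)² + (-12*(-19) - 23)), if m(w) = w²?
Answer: 1734820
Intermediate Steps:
(4621 + m(-47))*(((-2)⁴ - 9)² + (-12*(-19) - 23)) = (4621 + (-47)²)*(((-2)⁴ - 9)² + (-12*(-19) - 23)) = (4621 + 2209)*((16 - 9)² + (228 - 23)) = 6830*(7² + 205) = 6830*(49 + 205) = 6830*254 = 1734820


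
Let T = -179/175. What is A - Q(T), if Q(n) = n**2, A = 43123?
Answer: 1320609834/30625 ≈ 43122.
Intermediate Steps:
T = -179/175 (T = -179*1/175 = -179/175 ≈ -1.0229)
A - Q(T) = 43123 - (-179/175)**2 = 43123 - 1*32041/30625 = 43123 - 32041/30625 = 1320609834/30625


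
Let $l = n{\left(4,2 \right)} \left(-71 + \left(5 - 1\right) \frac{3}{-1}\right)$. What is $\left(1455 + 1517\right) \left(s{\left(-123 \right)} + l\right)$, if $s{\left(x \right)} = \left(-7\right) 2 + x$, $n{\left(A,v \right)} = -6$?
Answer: $1072892$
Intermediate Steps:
$l = 498$ ($l = - 6 \left(-71 + \left(5 - 1\right) \frac{3}{-1}\right) = - 6 \left(-71 + 4 \cdot 3 \left(-1\right)\right) = - 6 \left(-71 + 4 \left(-3\right)\right) = - 6 \left(-71 - 12\right) = \left(-6\right) \left(-83\right) = 498$)
$s{\left(x \right)} = -14 + x$
$\left(1455 + 1517\right) \left(s{\left(-123 \right)} + l\right) = \left(1455 + 1517\right) \left(\left(-14 - 123\right) + 498\right) = 2972 \left(-137 + 498\right) = 2972 \cdot 361 = 1072892$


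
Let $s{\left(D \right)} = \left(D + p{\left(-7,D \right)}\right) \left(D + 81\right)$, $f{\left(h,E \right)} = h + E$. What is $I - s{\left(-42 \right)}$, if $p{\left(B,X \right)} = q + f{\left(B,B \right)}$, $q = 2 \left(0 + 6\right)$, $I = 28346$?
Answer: $30062$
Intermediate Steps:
$f{\left(h,E \right)} = E + h$
$q = 12$ ($q = 2 \cdot 6 = 12$)
$p{\left(B,X \right)} = 12 + 2 B$ ($p{\left(B,X \right)} = 12 + \left(B + B\right) = 12 + 2 B$)
$s{\left(D \right)} = \left(-2 + D\right) \left(81 + D\right)$ ($s{\left(D \right)} = \left(D + \left(12 + 2 \left(-7\right)\right)\right) \left(D + 81\right) = \left(D + \left(12 - 14\right)\right) \left(81 + D\right) = \left(D - 2\right) \left(81 + D\right) = \left(-2 + D\right) \left(81 + D\right)$)
$I - s{\left(-42 \right)} = 28346 - \left(-162 + \left(-42\right)^{2} + 79 \left(-42\right)\right) = 28346 - \left(-162 + 1764 - 3318\right) = 28346 - -1716 = 28346 + 1716 = 30062$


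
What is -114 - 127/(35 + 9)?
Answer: -5143/44 ≈ -116.89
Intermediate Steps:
-114 - 127/(35 + 9) = -114 - 127/44 = -5143/44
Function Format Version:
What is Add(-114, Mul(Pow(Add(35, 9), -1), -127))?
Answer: Rational(-5143, 44) ≈ -116.89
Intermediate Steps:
Add(-114, Mul(Pow(Add(35, 9), -1), -127)) = Add(-114, Mul(Pow(44, -1), -127)) = Add(-114, Mul(Rational(1, 44), -127)) = Add(-114, Rational(-127, 44)) = Rational(-5143, 44)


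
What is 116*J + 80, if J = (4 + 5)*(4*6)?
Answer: 25136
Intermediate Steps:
J = 216 (J = 9*24 = 216)
116*J + 80 = 116*216 + 80 = 25056 + 80 = 25136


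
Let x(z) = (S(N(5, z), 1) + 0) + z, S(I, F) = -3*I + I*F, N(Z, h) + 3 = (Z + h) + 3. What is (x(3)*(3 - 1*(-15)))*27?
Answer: -6318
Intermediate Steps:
N(Z, h) = Z + h (N(Z, h) = -3 + ((Z + h) + 3) = -3 + (3 + Z + h) = Z + h)
S(I, F) = -3*I + F*I
x(z) = -10 - z (x(z) = ((5 + z)*(-3 + 1) + 0) + z = ((5 + z)*(-2) + 0) + z = ((-10 - 2*z) + 0) + z = (-10 - 2*z) + z = -10 - z)
(x(3)*(3 - 1*(-15)))*27 = ((-10 - 1*3)*(3 - 1*(-15)))*27 = ((-10 - 3)*(3 + 15))*27 = -13*18*27 = -234*27 = -6318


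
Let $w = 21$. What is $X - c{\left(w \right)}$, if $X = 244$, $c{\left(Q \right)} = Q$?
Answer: $223$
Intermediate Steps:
$X - c{\left(w \right)} = 244 - 21 = 223$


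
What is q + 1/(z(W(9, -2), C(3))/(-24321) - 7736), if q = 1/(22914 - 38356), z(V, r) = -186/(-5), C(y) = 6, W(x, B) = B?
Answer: -234880073/1210571042331 ≈ -0.00019402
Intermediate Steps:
z(V, r) = 186/5 (z(V, r) = -186*(-⅕) = 186/5)
q = -1/15442 (q = 1/(-15442) = -1/15442 ≈ -6.4758e-5)
q + 1/(z(W(9, -2), C(3))/(-24321) - 7736) = -1/15442 + 1/((186/5)/(-24321) - 7736) = -1/15442 + 1/((186/5)*(-1/24321) - 7736) = -1/15442 + 1/(-62/40535 - 7736) = -1/15442 + 1/(-313578822/40535) = -1/15442 - 40535/313578822 = -234880073/1210571042331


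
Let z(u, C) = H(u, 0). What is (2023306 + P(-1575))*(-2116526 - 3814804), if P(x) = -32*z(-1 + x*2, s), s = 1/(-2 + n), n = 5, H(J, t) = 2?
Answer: -12000515971860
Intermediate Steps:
s = ⅓ (s = 1/(-2 + 5) = 1/3 = ⅓ ≈ 0.33333)
z(u, C) = 2
P(x) = -64 (P(x) = -32*2 = -64)
(2023306 + P(-1575))*(-2116526 - 3814804) = (2023306 - 64)*(-2116526 - 3814804) = 2023242*(-5931330) = -12000515971860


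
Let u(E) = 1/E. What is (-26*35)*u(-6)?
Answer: 455/3 ≈ 151.67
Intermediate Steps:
(-26*35)*u(-6) = -26*35/(-6) = -910*(-⅙) = 455/3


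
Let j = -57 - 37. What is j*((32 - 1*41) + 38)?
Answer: -2726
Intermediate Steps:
j = -94
j*((32 - 1*41) + 38) = -94*((32 - 1*41) + 38) = -94*((32 - 41) + 38) = -94*(-9 + 38) = -94*29 = -2726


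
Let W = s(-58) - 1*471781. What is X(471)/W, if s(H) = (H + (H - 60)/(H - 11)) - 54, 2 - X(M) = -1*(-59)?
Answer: 3933/32560499 ≈ 0.00012079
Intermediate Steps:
X(M) = -57 (X(M) = 2 - (-1)*(-59) = 2 - 1*59 = 2 - 59 = -57)
s(H) = -54 + H + (-60 + H)/(-11 + H) (s(H) = (H + (-60 + H)/(-11 + H)) - 54 = -54 + H + (-60 + H)/(-11 + H))
W = -32560499/69 (W = (534 + (-58)² - 64*(-58))/(-11 - 58) - 1*471781 = (534 + 3364 + 3712)/(-69) - 471781 = -1/69*7610 - 471781 = -7610/69 - 471781 = -32560499/69 ≈ -4.7189e+5)
X(471)/W = -57/(-32560499/69) = -57*(-69/32560499) = 3933/32560499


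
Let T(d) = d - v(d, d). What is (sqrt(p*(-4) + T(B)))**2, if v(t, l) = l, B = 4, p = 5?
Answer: -20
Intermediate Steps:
T(d) = 0 (T(d) = d - d = 0)
(sqrt(p*(-4) + T(B)))**2 = (sqrt(5*(-4) + 0))**2 = (sqrt(-20 + 0))**2 = (sqrt(-20))**2 = (2*I*sqrt(5))**2 = -20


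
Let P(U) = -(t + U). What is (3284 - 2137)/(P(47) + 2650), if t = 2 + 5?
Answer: 1147/2596 ≈ 0.44183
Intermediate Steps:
t = 7
P(U) = -7 - U (P(U) = -(7 + U) = -7 - U)
(3284 - 2137)/(P(47) + 2650) = (3284 - 2137)/((-7 - 1*47) + 2650) = 1147/((-7 - 47) + 2650) = 1147/(-54 + 2650) = 1147/2596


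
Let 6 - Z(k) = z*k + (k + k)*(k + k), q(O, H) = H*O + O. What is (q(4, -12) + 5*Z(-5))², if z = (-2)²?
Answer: 171396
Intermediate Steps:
z = 4
q(O, H) = O + H*O
Z(k) = 6 - 4*k - 4*k² (Z(k) = 6 - (4*k + (k + k)*(k + k)) = 6 - (4*k + (2*k)*(2*k)) = 6 - (4*k + 4*k²) = 6 + (-4*k - 4*k²) = 6 - 4*k - 4*k²)
(q(4, -12) + 5*Z(-5))² = (4*(1 - 12) + 5*(6 - 4*(-5) - 4*(-5)²))² = (4*(-11) + 5*(6 + 20 - 4*25))² = (-44 + 5*(6 + 20 - 100))² = (-44 + 5*(-74))² = (-44 - 370)² = (-414)² = 171396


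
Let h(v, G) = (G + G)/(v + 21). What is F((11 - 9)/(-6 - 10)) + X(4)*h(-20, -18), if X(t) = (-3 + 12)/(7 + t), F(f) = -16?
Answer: -500/11 ≈ -45.455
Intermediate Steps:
h(v, G) = 2*G/(21 + v) (h(v, G) = (2*G)/(21 + v) = 2*G/(21 + v))
X(t) = 9/(7 + t)
F((11 - 9)/(-6 - 10)) + X(4)*h(-20, -18) = -16 + (9/(7 + 4))*(2*(-18)/(21 - 20)) = -16 + (9/11)*(2*(-18)/1) = -16 + (9*(1/11))*(2*(-18)*1) = -16 + (9/11)*(-36) = -16 - 324/11 = -500/11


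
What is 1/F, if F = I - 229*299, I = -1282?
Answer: -1/69753 ≈ -1.4336e-5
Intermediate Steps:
F = -69753 (F = -1282 - 229*299 = -1282 - 68471 = -69753)
1/F = 1/(-69753) = -1/69753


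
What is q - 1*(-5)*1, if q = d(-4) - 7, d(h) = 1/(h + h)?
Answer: -17/8 ≈ -2.1250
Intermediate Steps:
d(h) = 1/(2*h)
q = -57/8 (q = (½)/(-4) - 7 = (½)*(-¼) - 7 = -⅛ - 7 = -57/8 ≈ -7.1250)
q - 1*(-5)*1 = -57/8 - 1*(-5)*1 = -57/8 + 5*1 = -57/8 + 5 = -17/8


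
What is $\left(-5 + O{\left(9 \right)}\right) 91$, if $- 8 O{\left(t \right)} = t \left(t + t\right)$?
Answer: $- \frac{9191}{4} \approx -2297.8$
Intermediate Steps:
$O{\left(t \right)} = - \frac{t^{2}}{4}$ ($O{\left(t \right)} = - \frac{t \left(t + t\right)}{8} = - \frac{t 2 t}{8} = - \frac{2 t^{2}}{8} = - \frac{t^{2}}{4}$)
$\left(-5 + O{\left(9 \right)}\right) 91 = \left(-5 - \frac{9^{2}}{4}\right) 91 = \left(-5 - \frac{81}{4}\right) 91 = \left(- \frac{101}{4}\right) 91 = - \frac{9191}{4}$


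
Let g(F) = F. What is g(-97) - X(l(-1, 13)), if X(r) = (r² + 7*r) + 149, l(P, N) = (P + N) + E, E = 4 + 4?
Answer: -786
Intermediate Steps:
E = 8
l(P, N) = 8 + N + P (l(P, N) = (P + N) + 8 = (N + P) + 8 = 8 + N + P)
X(r) = 149 + r² + 7*r
g(-97) - X(l(-1, 13)) = -97 - (149 + (8 + 13 - 1)² + 7*(8 + 13 - 1)) = -97 - (149 + 20² + 7*20) = -97 - (149 + 400 + 140) = -97 - 1*689 = -97 - 689 = -786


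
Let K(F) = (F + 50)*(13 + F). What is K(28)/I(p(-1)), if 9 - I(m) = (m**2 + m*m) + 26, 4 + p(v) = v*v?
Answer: -3198/35 ≈ -91.371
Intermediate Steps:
p(v) = -4 + v**2 (p(v) = -4 + v*v = -4 + v**2)
I(m) = -17 - 2*m**2 (I(m) = 9 - ((m**2 + m*m) + 26) = 9 - ((m**2 + m**2) + 26) = 9 - (2*m**2 + 26) = 9 - (26 + 2*m**2) = 9 + (-26 - 2*m**2) = -17 - 2*m**2)
K(F) = (13 + F)*(50 + F) (K(F) = (50 + F)*(13 + F) = (13 + F)*(50 + F))
K(28)/I(p(-1)) = (650 + 28**2 + 63*28)/(-17 - 2*(-4 + (-1)**2)**2) = (650 + 784 + 1764)/(-17 - 2*(-4 + 1)**2) = 3198/(-17 - 2*(-3)**2) = 3198/(-17 - 2*9) = 3198/(-17 - 18) = 3198/(-35) = 3198*(-1/35) = -3198/35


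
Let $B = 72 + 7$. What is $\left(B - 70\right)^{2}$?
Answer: $81$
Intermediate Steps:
$B = 79$
$\left(B - 70\right)^{2} = \left(79 - 70\right)^{2} = 9^{2} = 81$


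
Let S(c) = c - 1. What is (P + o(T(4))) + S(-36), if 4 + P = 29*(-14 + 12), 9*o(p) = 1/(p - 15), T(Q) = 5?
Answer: -8911/90 ≈ -99.011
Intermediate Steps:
o(p) = 1/(9*(-15 + p)) (o(p) = 1/(9*(p - 15)) = 1/(9*(-15 + p)))
S(c) = -1 + c
P = -62 (P = -4 + 29*(-14 + 12) = -4 + 29*(-2) = -4 - 58 = -62)
(P + o(T(4))) + S(-36) = (-62 + 1/(9*(-15 + 5))) + (-1 - 36) = (-62 + (⅑)/(-10)) - 37 = (-62 + (⅑)*(-⅒)) - 37 = (-62 - 1/90) - 37 = -5581/90 - 37 = -8911/90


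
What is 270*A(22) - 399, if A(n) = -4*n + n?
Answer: -18219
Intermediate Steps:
A(n) = -3*n
270*A(22) - 399 = 270*(-3*22) - 399 = 270*(-66) - 399 = -17820 - 399 = -18219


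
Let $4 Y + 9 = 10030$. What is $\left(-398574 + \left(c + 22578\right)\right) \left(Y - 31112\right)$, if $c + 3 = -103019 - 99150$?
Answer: $16539507434$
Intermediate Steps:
$Y = \frac{10021}{4}$ ($Y = - \frac{9}{4} + \frac{1}{4} \cdot 10030 = - \frac{9}{4} + \frac{5015}{2} = \frac{10021}{4} \approx 2505.3$)
$c = -202172$ ($c = -3 - 202169 = -202172$)
$\left(-398574 + \left(c + 22578\right)\right) \left(Y - 31112\right) = \left(-398574 + \left(-202172 + 22578\right)\right) \left(\frac{10021}{4} - 31112\right) = \left(-398574 - 179594\right) \left(- \frac{114427}{4}\right) = \left(-578168\right) \left(- \frac{114427}{4}\right) = 16539507434$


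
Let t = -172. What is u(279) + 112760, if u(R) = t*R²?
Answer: -13275892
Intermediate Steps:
u(R) = -172*R²
u(279) + 112760 = -172*279² + 112760 = -172*77841 + 112760 = -13388652 + 112760 = -13275892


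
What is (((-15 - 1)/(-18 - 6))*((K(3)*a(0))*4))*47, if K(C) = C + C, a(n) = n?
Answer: 0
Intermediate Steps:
K(C) = 2*C
(((-15 - 1)/(-18 - 6))*((K(3)*a(0))*4))*47 = (((-15 - 1)/(-18 - 6))*(((2*3)*0)*4))*47 = ((-16/(-24))*((6*0)*4))*47 = ((-16*(-1/24))*(0*4))*47 = ((2/3)*0)*47 = 0*47 = 0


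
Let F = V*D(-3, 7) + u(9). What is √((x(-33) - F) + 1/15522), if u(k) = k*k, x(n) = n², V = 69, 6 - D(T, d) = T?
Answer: √93240886830/15522 ≈ 19.672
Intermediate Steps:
D(T, d) = 6 - T
u(k) = k²
F = 702 (F = 69*(6 - 1*(-3)) + 9² = 69*(6 + 3) + 81 = 69*9 + 81 = 621 + 81 = 702)
√((x(-33) - F) + 1/15522) = √(((-33)² - 1*702) + 1/15522) = √((1089 - 702) + 1/15522) = √(387 + 1/15522) = √(6007015/15522) = √93240886830/15522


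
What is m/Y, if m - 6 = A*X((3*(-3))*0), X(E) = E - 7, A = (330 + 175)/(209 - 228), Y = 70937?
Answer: 3649/1347803 ≈ 0.0027074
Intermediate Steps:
A = -505/19 (A = 505/(-19) = 505*(-1/19) = -505/19 ≈ -26.579)
X(E) = -7 + E
m = 3649/19 (m = 6 - 505*(-7 + (3*(-3))*0)/19 = 6 - 505*(-7 - 9*0)/19 = 6 - 505*(-7 + 0)/19 = 6 - 505/19*(-7) = 6 + 3535/19 = 3649/19 ≈ 192.05)
m/Y = (3649/19)/70937 = (3649/19)*(1/70937) = 3649/1347803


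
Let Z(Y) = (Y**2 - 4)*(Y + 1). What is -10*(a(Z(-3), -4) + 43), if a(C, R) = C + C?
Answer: -230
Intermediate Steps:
Z(Y) = (1 + Y)*(-4 + Y**2) (Z(Y) = (-4 + Y**2)*(1 + Y) = (1 + Y)*(-4 + Y**2))
a(C, R) = 2*C
-10*(a(Z(-3), -4) + 43) = -10*(2*(-4 + (-3)**2 + (-3)**3 - 4*(-3)) + 43) = -10*(2*(-4 + 9 - 27 + 12) + 43) = -10*(2*(-10) + 43) = -10*(-20 + 43) = -10*23 = -230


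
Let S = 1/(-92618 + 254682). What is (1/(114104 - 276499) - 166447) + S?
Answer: -4380615941805829/26318383280 ≈ -1.6645e+5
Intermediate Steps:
S = 1/162064 ≈ 6.1704e-6
(1/(114104 - 276499) - 166447) + S = (1/(114104 - 276499) - 166447) + 1/162064 = (1/(-162395) - 166447) + 1/162064 = (-1/162395 - 166447) + 1/162064 = -27030160566/162395 + 1/162064 = -4380615941805829/26318383280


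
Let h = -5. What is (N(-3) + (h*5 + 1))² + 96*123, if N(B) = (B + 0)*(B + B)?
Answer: 11844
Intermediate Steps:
N(B) = 2*B² (N(B) = B*(2*B) = 2*B²)
(N(-3) + (h*5 + 1))² + 96*123 = (2*(-3)² + (-5*5 + 1))² + 96*123 = (2*9 + (-25 + 1))² + 11808 = (18 - 24)² + 11808 = (-6)² + 11808 = 36 + 11808 = 11844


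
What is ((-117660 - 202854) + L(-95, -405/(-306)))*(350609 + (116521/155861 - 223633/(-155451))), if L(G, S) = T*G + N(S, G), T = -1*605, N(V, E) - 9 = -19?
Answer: -744855702478737402589/8076249437 ≈ -9.2228e+10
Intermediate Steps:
N(V, E) = -10 (N(V, E) = 9 - 19 = -10)
T = -605
L(G, S) = -10 - 605*G (L(G, S) = -605*G - 10 = -10 - 605*G)
((-117660 - 202854) + L(-95, -405/(-306)))*(350609 + (116521/155861 - 223633/(-155451))) = ((-117660 - 202854) + (-10 - 605*(-95)))*(350609 + (116521/155861 - 223633/(-155451))) = (-320514 + (-10 + 57475))*(350609 + (116521*(1/155861) - 223633*(-1/155451))) = (-320514 + 57465)*(350609 + (116521/155861 + 223633/155451)) = -263049*(350609 + 52968968984/24228748311) = -263049*8494870185540383/24228748311 = -744855702478737402589/8076249437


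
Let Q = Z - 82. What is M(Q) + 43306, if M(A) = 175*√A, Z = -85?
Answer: 43306 + 175*I*√167 ≈ 43306.0 + 2261.5*I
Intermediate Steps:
Q = -167 (Q = -85 - 82 = -167)
M(Q) + 43306 = 175*√(-167) + 43306 = 175*(I*√167) + 43306 = 175*I*√167 + 43306 = 43306 + 175*I*√167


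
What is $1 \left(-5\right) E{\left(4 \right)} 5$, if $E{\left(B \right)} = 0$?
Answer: $0$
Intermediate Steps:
$1 \left(-5\right) E{\left(4 \right)} 5 = 1 \left(-5\right) 0 \cdot 5 = \left(-5\right) 0 \cdot 5 = 0 \cdot 5 = 0$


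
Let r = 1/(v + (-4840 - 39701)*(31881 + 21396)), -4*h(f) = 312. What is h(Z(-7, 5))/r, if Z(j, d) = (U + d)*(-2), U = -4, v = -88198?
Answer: 185101726290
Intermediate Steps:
Z(j, d) = 8 - 2*d (Z(j, d) = (-4 + d)*(-2) = 8 - 2*d)
h(f) = -78 (h(f) = -¼*312 = -78)
r = -1/2373099055 (r = 1/(-88198 + (-4840 - 39701)*(31881 + 21396)) = 1/(-88198 - 44541*53277) = 1/(-88198 - 2373010857) = 1/(-2373099055) = -1/2373099055 ≈ -4.2139e-10)
h(Z(-7, 5))/r = -78/(-1/2373099055) = -78*(-2373099055) = 185101726290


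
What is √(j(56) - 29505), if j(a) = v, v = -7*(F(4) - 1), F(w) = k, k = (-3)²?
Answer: I*√29561 ≈ 171.93*I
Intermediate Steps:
k = 9
F(w) = 9
v = -56 (v = -7*(9 - 1) = -7*8 = -56)
j(a) = -56
√(j(56) - 29505) = √(-56 - 29505) = √(-29561) = I*√29561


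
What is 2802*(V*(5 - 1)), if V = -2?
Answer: -22416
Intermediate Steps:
2802*(V*(5 - 1)) = 2802*(-2*(5 - 1)) = 2802*(-2*4) = 2802*(-8) = -22416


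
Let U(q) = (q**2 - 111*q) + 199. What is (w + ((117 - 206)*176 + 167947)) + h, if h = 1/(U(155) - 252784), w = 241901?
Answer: 96876630759/245765 ≈ 3.9418e+5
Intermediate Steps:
U(q) = 199 + q**2 - 111*q
h = -1/245765 (h = 1/((199 + 155**2 - 111*155) - 252784) = 1/((199 + 24025 - 17205) - 252784) = 1/(7019 - 252784) = 1/(-245765) = -1/245765 ≈ -4.0689e-6)
(w + ((117 - 206)*176 + 167947)) + h = (241901 + ((117 - 206)*176 + 167947)) - 1/245765 = (241901 + (-89*176 + 167947)) - 1/245765 = (241901 + (-15664 + 167947)) - 1/245765 = (241901 + 152283) - 1/245765 = 394184 - 1/245765 = 96876630759/245765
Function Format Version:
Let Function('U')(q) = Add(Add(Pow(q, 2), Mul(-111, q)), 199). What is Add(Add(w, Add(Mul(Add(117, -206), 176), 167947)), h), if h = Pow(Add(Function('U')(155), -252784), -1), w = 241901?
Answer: Rational(96876630759, 245765) ≈ 3.9418e+5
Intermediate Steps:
Function('U')(q) = Add(199, Pow(q, 2), Mul(-111, q))
h = Rational(-1, 245765) (h = Pow(Add(Add(199, Pow(155, 2), Mul(-111, 155)), -252784), -1) = Pow(Add(Add(199, 24025, -17205), -252784), -1) = Pow(Add(7019, -252784), -1) = Pow(-245765, -1) = Rational(-1, 245765) ≈ -4.0689e-6)
Add(Add(w, Add(Mul(Add(117, -206), 176), 167947)), h) = Add(Add(241901, Add(Mul(Add(117, -206), 176), 167947)), Rational(-1, 245765)) = Add(Add(241901, Add(Mul(-89, 176), 167947)), Rational(-1, 245765)) = Add(Add(241901, Add(-15664, 167947)), Rational(-1, 245765)) = Add(Add(241901, 152283), Rational(-1, 245765)) = Add(394184, Rational(-1, 245765)) = Rational(96876630759, 245765)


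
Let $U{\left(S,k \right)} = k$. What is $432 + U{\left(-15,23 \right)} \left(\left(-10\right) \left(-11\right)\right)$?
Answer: $2962$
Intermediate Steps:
$432 + U{\left(-15,23 \right)} \left(\left(-10\right) \left(-11\right)\right) = 432 + 23 \left(\left(-10\right) \left(-11\right)\right) = 432 + 23 \cdot 110 = 432 + 2530 = 2962$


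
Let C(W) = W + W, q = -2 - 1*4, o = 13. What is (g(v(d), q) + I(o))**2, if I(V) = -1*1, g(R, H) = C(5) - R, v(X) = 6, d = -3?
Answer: 9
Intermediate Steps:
q = -6 (q = -2 - 4 = -6)
C(W) = 2*W
g(R, H) = 10 - R (g(R, H) = 2*5 - R = 10 - R)
I(V) = -1
(g(v(d), q) + I(o))**2 = ((10 - 1*6) - 1)**2 = ((10 - 6) - 1)**2 = (4 - 1)**2 = 3**2 = 9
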